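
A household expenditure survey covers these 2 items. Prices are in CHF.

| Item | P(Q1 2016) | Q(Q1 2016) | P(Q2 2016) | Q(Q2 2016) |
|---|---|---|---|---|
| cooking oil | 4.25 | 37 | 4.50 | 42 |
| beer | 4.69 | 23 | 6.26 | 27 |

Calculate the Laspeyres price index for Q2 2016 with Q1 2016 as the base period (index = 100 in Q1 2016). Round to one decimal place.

117.1

Laspeyres price index uses base-period quantities as weights.
ΣP(Q2 2016)·Q(Q1 2016) = 4.50×37 + 6.26×23 = 166.5 + 143.98 = 310.48
ΣP(Q1 2016)·Q(Q1 2016) = 4.25×37 + 4.69×23 = 157.25 + 107.87 = 265.12
Index = 310.48 / 265.12 × 100 = 117.1092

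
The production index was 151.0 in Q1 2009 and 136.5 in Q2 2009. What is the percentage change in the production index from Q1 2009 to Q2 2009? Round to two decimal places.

-9.60%

Change = (136.5 − 151.0) / 151.0 × 100
       = -14.5 / 151.0 × 100 = -9.6026%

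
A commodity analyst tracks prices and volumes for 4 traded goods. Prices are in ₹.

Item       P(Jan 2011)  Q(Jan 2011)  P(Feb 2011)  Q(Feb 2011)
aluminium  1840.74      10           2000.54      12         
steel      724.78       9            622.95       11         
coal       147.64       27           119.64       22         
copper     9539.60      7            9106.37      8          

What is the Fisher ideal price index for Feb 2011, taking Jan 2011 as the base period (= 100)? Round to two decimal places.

Laspeyres component (base-period weights):
ΣP(Feb 2011)Q(Jan 2011) = 2000.54×10 + 622.95×9 + 119.64×27 + 9106.37×7 = 20005.4 + 5606.55 + 3230.28 + 63744.59 = 92586.82
ΣP(Jan 2011)Q(Jan 2011) = 1840.74×10 + 724.78×9 + 147.64×27 + 9539.60×7 = 18407.4 + 6523.02 + 3986.28 + 66777.2 = 95693.9
L = 92586.82 / 95693.9 × 100 = 96.7531
Paasche component (current-period weights):
ΣP(Feb 2011)Q(Feb 2011) = 2000.54×12 + 622.95×11 + 119.64×22 + 9106.37×8 = 24006.48 + 6852.45 + 2632.08 + 72850.96 = 106341.97
ΣP(Jan 2011)Q(Feb 2011) = 1840.74×12 + 724.78×11 + 147.64×22 + 9539.60×8 = 22088.88 + 7972.58 + 3248.08 + 76316.8 = 109626.34
P = 106341.97 / 109626.34 × 100 = 97.0040
Fisher = √(L × P) = √(96.7531 × 97.0040) = 96.8785

96.88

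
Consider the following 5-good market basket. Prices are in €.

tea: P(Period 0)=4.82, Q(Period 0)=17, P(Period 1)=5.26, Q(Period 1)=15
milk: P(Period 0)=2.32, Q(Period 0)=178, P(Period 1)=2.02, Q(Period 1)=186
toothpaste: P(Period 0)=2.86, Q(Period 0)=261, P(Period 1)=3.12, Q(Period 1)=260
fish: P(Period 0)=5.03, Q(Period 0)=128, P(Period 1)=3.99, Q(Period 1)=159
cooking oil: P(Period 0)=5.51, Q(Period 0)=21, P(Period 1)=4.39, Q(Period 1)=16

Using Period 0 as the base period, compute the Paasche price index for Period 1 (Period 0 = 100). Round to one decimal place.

92.3

Paasche price index uses current-period quantities as weights.
ΣP(Period 1)·Q(Period 1) = 5.26×15 + 2.02×186 + 3.12×260 + 3.99×159 + 4.39×16 = 78.9 + 375.72 + 811.2 + 634.41 + 70.24 = 1970.47
ΣP(Period 0)·Q(Period 1) = 4.82×15 + 2.32×186 + 2.86×260 + 5.03×159 + 5.51×16 = 72.3 + 431.52 + 743.6 + 799.77 + 88.16 = 2135.35
Index = 1970.47 / 2135.35 × 100 = 92.2785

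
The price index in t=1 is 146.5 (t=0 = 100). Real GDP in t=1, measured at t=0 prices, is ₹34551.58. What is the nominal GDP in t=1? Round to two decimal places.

50618.06

Nominal = Real × (Index/100) = 34551.58 × (146.5/100)
        = 34551.58 × 1.465 = 50618.0647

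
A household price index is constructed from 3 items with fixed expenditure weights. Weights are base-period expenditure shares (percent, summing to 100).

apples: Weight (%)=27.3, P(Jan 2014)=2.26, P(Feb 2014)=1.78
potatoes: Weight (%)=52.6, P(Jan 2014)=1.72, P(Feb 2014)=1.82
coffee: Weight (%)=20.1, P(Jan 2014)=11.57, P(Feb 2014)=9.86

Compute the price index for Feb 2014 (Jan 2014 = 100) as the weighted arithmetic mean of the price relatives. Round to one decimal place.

apples: 27.3 × (1.78/2.26) = 27.3 × 0.787611 = 21.5018
potatoes: 52.6 × (1.82/1.72) = 52.6 × 1.058140 = 55.6581
coffee: 20.1 × (9.86/11.57) = 20.1 × 0.852204 = 17.1293
Index = Σ wᵢ·(p₁ᵢ/p₀ᵢ) = 21.5018 + 55.6581 + 17.1293 = 94.2892

94.3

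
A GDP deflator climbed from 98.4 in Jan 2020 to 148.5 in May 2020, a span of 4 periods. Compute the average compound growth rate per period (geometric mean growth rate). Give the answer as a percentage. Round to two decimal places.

10.84%

Growth factor = (148.5/98.4)^(1/4) = (1.509146)^(1/4) = 1.108365
Growth rate = 1.108365 − 1 = 0.108365 = 10.8365%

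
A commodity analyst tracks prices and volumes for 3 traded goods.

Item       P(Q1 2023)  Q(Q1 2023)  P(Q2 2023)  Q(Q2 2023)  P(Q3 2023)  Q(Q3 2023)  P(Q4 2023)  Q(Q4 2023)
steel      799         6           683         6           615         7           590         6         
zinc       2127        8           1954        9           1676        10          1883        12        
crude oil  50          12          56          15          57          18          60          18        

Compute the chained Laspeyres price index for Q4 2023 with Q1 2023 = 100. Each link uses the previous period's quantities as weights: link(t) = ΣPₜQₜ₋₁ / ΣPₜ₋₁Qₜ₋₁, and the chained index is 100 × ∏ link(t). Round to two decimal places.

Link Q1 2023→Q2 2023:
ΣP(Q2 2023)Q(Q1 2023) = 683×6 + 1954×8 + 56×12 = 4098 + 15632 + 672 = 20402
ΣP(Q1 2023)Q(Q1 2023) = 799×6 + 2127×8 + 50×12 = 4794 + 17016 + 600 = 22410
link = 20402/22410 = 0.910397
Link Q2 2023→Q3 2023:
ΣP(Q3 2023)Q(Q2 2023) = 615×6 + 1676×9 + 57×15 = 3690 + 15084 + 855 = 19629
ΣP(Q2 2023)Q(Q2 2023) = 683×6 + 1954×9 + 56×15 = 4098 + 17586 + 840 = 22524
link = 19629/22524 = 0.871470
Link Q3 2023→Q4 2023:
ΣP(Q4 2023)Q(Q3 2023) = 590×7 + 1883×10 + 60×18 = 4130 + 18830 + 1080 = 24040
ΣP(Q3 2023)Q(Q3 2023) = 615×7 + 1676×10 + 57×18 = 4305 + 16760 + 1026 = 22091
link = 24040/22091 = 1.088226
Chained index = 100 × 0.910397 × 0.871470 × 1.088226 = 86.3381

86.34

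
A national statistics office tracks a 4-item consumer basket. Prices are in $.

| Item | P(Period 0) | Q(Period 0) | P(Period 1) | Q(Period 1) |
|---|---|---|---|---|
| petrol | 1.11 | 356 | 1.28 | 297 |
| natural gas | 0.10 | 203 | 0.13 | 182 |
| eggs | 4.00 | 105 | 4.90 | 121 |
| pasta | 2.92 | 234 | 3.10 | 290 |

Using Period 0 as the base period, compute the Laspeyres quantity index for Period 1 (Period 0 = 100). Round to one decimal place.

Laspeyres quantity index uses base-period prices as weights.
ΣP(Period 0)·Q(Period 1) = 1.11×297 + 0.10×182 + 4.00×121 + 2.92×290 = 329.67 + 18.2 + 484 + 846.8 = 1678.67
ΣP(Period 0)·Q(Period 0) = 1.11×356 + 0.10×203 + 4.00×105 + 2.92×234 = 395.16 + 20.3 + 420 + 683.28 = 1518.74
Index = 1678.67 / 1518.74 × 100 = 110.5304

110.5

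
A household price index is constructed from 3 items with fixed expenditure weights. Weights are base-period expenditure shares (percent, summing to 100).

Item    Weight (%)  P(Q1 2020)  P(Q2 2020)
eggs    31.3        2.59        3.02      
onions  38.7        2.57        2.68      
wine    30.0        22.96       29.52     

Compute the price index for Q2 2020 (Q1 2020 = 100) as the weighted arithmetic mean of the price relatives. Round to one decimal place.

eggs: 31.3 × (3.02/2.59) = 31.3 × 1.166023 = 36.4965
onions: 38.7 × (2.68/2.57) = 38.7 × 1.042802 = 40.3564
wine: 30.0 × (29.52/22.96) = 30.0 × 1.285714 = 38.5714
Index = Σ wᵢ·(p₁ᵢ/p₀ᵢ) = 36.4965 + 40.3564 + 38.5714 = 115.4244

115.4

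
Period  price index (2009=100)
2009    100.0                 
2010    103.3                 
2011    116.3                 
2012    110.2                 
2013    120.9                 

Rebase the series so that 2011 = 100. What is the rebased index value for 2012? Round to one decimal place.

Rebased(2012) = 110.2 / 116.3 × 100 = 94.7549

94.8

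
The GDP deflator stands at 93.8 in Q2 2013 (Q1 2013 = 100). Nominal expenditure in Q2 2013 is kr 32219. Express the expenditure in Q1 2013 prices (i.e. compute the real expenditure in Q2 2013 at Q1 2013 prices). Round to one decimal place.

34348.6

Real = Nominal ÷ (Index/100) = 32219 ÷ (93.8/100)
     = 32219 ÷ 0.938 = 34348.6141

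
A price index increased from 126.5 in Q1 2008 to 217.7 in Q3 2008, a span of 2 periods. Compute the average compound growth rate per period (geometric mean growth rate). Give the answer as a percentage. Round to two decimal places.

Growth factor = (217.7/126.5)^(1/2) = (1.720949)^(1/2) = 1.311849
Growth rate = 1.311849 − 1 = 0.311849 = 31.1849%

31.18%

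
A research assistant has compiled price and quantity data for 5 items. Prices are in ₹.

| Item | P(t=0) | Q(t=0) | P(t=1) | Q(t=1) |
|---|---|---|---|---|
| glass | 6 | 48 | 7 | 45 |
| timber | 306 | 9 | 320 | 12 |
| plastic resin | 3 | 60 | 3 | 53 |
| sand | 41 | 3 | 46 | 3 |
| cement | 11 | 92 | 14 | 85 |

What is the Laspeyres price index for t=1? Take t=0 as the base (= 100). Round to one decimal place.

110.7

Laspeyres price index uses base-period quantities as weights.
ΣP(t=1)·Q(t=0) = 7×48 + 320×9 + 3×60 + 46×3 + 14×92 = 336 + 2880 + 180 + 138 + 1288 = 4822
ΣP(t=0)·Q(t=0) = 6×48 + 306×9 + 3×60 + 41×3 + 11×92 = 288 + 2754 + 180 + 123 + 1012 = 4357
Index = 4822 / 4357 × 100 = 110.6725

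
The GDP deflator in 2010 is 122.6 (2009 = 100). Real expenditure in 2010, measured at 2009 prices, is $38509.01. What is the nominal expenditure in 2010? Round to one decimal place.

47212.0

Nominal = Real × (Index/100) = 38509.01 × (122.6/100)
        = 38509.01 × 1.226 = 47212.0463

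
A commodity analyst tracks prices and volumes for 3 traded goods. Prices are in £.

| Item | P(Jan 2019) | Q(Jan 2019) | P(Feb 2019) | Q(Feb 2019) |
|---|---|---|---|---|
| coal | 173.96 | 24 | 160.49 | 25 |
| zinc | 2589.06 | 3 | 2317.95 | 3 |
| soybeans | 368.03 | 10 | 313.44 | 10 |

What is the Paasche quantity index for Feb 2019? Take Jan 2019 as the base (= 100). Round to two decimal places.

101.15

Paasche quantity index uses current-period prices as weights.
ΣP(Feb 2019)·Q(Feb 2019) = 160.49×25 + 2317.95×3 + 313.44×10 = 4012.25 + 6953.85 + 3134.4 = 14100.5
ΣP(Feb 2019)·Q(Jan 2019) = 160.49×24 + 2317.95×3 + 313.44×10 = 3851.76 + 6953.85 + 3134.4 = 13940.01
Index = 14100.5 / 13940.01 × 100 = 101.1513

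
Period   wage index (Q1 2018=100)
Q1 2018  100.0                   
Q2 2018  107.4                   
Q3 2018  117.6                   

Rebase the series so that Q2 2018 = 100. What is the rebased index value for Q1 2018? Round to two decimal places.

93.11

Rebased(Q1 2018) = 100.0 / 107.4 × 100 = 93.1099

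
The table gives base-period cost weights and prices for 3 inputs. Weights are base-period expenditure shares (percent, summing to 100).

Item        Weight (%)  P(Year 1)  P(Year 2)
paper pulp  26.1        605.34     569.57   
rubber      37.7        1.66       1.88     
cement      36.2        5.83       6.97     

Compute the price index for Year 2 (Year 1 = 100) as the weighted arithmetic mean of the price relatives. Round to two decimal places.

110.53

paper pulp: 26.1 × (569.57/605.34) = 26.1 × 0.940909 = 24.5577
rubber: 37.7 × (1.88/1.66) = 37.7 × 1.132530 = 42.6964
cement: 36.2 × (6.97/5.83) = 36.2 × 1.195540 = 43.2786
Index = Σ wᵢ·(p₁ᵢ/p₀ᵢ) = 24.5577 + 42.6964 + 43.2786 = 110.5327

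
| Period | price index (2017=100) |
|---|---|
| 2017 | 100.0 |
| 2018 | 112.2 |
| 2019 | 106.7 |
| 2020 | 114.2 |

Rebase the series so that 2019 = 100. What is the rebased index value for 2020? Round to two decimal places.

Rebased(2020) = 114.2 / 106.7 × 100 = 107.0291

107.03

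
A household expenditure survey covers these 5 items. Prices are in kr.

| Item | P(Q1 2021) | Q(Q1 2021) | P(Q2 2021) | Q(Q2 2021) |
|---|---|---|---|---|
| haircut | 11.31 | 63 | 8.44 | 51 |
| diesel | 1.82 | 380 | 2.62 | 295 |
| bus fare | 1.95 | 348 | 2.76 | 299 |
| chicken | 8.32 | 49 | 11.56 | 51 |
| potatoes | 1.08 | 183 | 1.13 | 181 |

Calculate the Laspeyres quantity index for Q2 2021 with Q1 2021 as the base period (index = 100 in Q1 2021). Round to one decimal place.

86.2

Laspeyres quantity index uses base-period prices as weights.
ΣP(Q1 2021)·Q(Q2 2021) = 11.31×51 + 1.82×295 + 1.95×299 + 8.32×51 + 1.08×181 = 576.81 + 536.9 + 583.05 + 424.32 + 195.48 = 2316.56
ΣP(Q1 2021)·Q(Q1 2021) = 11.31×63 + 1.82×380 + 1.95×348 + 8.32×49 + 1.08×183 = 712.53 + 691.6 + 678.6 + 407.68 + 197.64 = 2688.05
Index = 2316.56 / 2688.05 × 100 = 86.1799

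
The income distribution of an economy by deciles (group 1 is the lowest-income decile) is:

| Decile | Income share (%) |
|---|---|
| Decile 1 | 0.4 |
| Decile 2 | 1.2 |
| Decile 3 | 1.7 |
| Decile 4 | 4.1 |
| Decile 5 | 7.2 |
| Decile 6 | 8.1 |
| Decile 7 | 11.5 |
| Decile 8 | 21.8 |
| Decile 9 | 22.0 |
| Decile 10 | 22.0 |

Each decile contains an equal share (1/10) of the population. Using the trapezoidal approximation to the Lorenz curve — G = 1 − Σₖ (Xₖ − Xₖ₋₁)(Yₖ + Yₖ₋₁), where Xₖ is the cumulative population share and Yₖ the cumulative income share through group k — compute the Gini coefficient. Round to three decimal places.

Cumulative income shares Yₖ: 0.0040, 0.0160, 0.0330, 0.0740, 0.1460, 0.2270, 0.3420, 0.5600, 0.7800, 1.0000
Σ (Xₖ−Xₖ₋₁)(Yₖ+Yₖ₋₁) = (1/10)(0.0040+0.0000) + (1/10)(0.0160+0.0040) + (1/10)(0.0330+0.0160) + (1/10)(0.0740+0.0330) + (1/10)(0.1460+0.0740) + (1/10)(0.2270+0.1460) + (1/10)(0.3420+0.2270) + (1/10)(0.5600+0.3420) + (1/10)(0.7800+0.5600) + (1/10)(1.0000+0.7800)
  = 0.0004 + 0.0020 + 0.0049 + 0.0107 + 0.0220 + 0.0373 + 0.0569 + 0.0902 + 0.1340 + 0.1780 = 0.5364
G = 1 − 0.5364 = 0.4636

0.464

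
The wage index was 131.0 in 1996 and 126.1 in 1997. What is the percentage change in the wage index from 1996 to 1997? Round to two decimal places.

-3.74%

Change = (126.1 − 131.0) / 131.0 × 100
       = -4.9 / 131.0 × 100 = -3.7405%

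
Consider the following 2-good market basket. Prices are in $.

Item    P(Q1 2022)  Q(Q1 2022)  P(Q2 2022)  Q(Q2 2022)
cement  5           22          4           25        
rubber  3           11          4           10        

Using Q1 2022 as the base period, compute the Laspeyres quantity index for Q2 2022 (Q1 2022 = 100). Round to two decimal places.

108.39

Laspeyres quantity index uses base-period prices as weights.
ΣP(Q1 2022)·Q(Q2 2022) = 5×25 + 3×10 = 125 + 30 = 155
ΣP(Q1 2022)·Q(Q1 2022) = 5×22 + 3×11 = 110 + 33 = 143
Index = 155 / 143 × 100 = 108.3916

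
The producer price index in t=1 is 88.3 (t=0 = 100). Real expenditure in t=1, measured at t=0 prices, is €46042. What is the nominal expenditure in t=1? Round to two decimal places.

40655.09

Nominal = Real × (Index/100) = 46042 × (88.3/100)
        = 46042 × 0.883 = 40655.0860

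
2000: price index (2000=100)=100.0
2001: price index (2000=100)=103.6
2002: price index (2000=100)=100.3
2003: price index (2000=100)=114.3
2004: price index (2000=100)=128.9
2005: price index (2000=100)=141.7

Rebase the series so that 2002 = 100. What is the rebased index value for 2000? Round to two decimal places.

99.70

Rebased(2000) = 100.0 / 100.3 × 100 = 99.7009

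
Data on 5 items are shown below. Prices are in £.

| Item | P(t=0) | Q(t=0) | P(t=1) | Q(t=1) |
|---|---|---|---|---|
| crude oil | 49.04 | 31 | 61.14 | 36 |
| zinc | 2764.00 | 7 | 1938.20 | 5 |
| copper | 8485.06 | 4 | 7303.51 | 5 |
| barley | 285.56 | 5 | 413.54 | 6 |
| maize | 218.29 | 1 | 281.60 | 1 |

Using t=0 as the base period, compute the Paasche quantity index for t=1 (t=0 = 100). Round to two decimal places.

Paasche quantity index uses current-period prices as weights.
ΣP(t=1)·Q(t=1) = 61.14×36 + 1938.20×5 + 7303.51×5 + 413.54×6 + 281.60×1 = 2201.04 + 9691 + 36517.55 + 2481.24 + 281.6 = 51172.43
ΣP(t=1)·Q(t=0) = 61.14×31 + 1938.20×7 + 7303.51×4 + 413.54×5 + 281.60×1 = 1895.34 + 13567.4 + 29214.04 + 2067.7 + 281.6 = 47026.08
Index = 51172.43 / 47026.08 × 100 = 108.8171

108.82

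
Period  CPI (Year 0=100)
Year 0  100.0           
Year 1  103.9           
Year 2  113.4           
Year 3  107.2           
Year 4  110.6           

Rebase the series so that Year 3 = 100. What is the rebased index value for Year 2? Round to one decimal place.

Rebased(Year 2) = 113.4 / 107.2 × 100 = 105.7836

105.8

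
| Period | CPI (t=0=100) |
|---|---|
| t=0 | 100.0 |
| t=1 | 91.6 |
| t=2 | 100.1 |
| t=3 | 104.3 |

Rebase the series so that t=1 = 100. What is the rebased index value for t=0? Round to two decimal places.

Rebased(t=0) = 100.0 / 91.6 × 100 = 109.1703

109.17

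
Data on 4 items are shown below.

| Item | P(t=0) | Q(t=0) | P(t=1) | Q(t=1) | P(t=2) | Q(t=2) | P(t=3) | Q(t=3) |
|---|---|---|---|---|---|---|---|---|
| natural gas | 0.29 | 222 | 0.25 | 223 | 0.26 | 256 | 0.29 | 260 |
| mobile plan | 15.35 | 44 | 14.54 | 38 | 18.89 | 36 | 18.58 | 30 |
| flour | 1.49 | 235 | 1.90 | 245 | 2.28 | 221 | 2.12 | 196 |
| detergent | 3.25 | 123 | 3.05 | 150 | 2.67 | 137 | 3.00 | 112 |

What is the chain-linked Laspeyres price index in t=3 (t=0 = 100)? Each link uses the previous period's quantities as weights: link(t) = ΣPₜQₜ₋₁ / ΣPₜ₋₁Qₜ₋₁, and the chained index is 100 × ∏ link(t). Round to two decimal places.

Link t=0→t=1:
ΣP(t=1)Q(t=0) = 0.25×222 + 14.54×44 + 1.90×235 + 3.05×123 = 55.5 + 639.76 + 446.5 + 375.15 = 1516.91
ΣP(t=0)Q(t=0) = 0.29×222 + 15.35×44 + 1.49×235 + 3.25×123 = 64.38 + 675.4 + 350.15 + 399.75 = 1489.68
link = 1516.91/1489.68 = 1.018279
Link t=1→t=2:
ΣP(t=2)Q(t=1) = 0.26×223 + 18.89×38 + 2.28×245 + 2.67×150 = 57.98 + 717.82 + 558.6 + 400.5 = 1734.9
ΣP(t=1)Q(t=1) = 0.25×223 + 14.54×38 + 1.90×245 + 3.05×150 = 55.75 + 552.52 + 465.5 + 457.5 = 1531.27
link = 1734.9/1531.27 = 1.132981
Link t=2→t=3:
ΣP(t=3)Q(t=2) = 0.29×256 + 18.58×36 + 2.12×221 + 3.00×137 = 74.24 + 668.88 + 468.52 + 411 = 1622.64
ΣP(t=2)Q(t=2) = 0.26×256 + 18.89×36 + 2.28×221 + 2.67×137 = 66.56 + 680.04 + 503.88 + 365.79 = 1616.27
link = 1622.64/1616.27 = 1.003941
Chained index = 100 × 1.018279 × 1.132981 × 1.003941 = 115.8238

115.82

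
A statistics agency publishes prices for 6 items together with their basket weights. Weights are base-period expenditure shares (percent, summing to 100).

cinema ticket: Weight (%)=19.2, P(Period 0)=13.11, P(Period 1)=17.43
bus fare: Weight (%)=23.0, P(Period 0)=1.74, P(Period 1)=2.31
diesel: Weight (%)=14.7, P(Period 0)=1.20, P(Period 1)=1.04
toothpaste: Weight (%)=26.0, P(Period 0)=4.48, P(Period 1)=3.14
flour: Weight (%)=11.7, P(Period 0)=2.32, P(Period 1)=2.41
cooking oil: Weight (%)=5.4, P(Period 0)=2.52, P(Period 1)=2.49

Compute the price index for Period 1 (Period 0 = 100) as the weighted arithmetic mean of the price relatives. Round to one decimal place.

cinema ticket: 19.2 × (17.43/13.11) = 19.2 × 1.329519 = 25.5268
bus fare: 23.0 × (2.31/1.74) = 23.0 × 1.327586 = 30.5345
diesel: 14.7 × (1.04/1.20) = 14.7 × 0.866667 = 12.7400
toothpaste: 26.0 × (3.14/4.48) = 26.0 × 0.700893 = 18.2232
flour: 11.7 × (2.41/2.32) = 11.7 × 1.038793 = 12.1539
cooking oil: 5.4 × (2.49/2.52) = 5.4 × 0.988095 = 5.3357
Index = Σ wᵢ·(p₁ᵢ/p₀ᵢ) = 25.5268 + 30.5345 + 12.7400 + 18.2232 + 12.1539 + 5.3357 = 104.5141

104.5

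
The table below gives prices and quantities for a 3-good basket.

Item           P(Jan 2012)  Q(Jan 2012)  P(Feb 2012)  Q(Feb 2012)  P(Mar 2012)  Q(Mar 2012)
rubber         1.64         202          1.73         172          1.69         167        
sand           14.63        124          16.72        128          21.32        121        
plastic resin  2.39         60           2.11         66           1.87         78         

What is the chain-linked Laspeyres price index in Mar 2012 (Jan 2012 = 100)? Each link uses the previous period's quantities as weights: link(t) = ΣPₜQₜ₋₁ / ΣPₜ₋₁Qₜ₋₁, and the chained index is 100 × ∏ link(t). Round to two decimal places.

135.85

Link Jan 2012→Feb 2012:
ΣP(Feb 2012)Q(Jan 2012) = 1.73×202 + 16.72×124 + 2.11×60 = 349.46 + 2073.28 + 126.6 = 2549.34
ΣP(Jan 2012)Q(Jan 2012) = 1.64×202 + 14.63×124 + 2.39×60 = 331.28 + 1814.12 + 143.4 = 2288.8
link = 2549.34/2288.8 = 1.113833
Link Feb 2012→Mar 2012:
ΣP(Mar 2012)Q(Feb 2012) = 1.69×172 + 21.32×128 + 1.87×66 = 290.68 + 2728.96 + 123.42 = 3143.06
ΣP(Feb 2012)Q(Feb 2012) = 1.73×172 + 16.72×128 + 2.11×66 = 297.56 + 2140.16 + 139.26 = 2576.98
link = 3143.06/2576.98 = 1.219668
Chained index = 100 × 1.113833 × 1.219668 = 135.8506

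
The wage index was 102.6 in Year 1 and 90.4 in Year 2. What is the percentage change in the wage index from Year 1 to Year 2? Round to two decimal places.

Change = (90.4 − 102.6) / 102.6 × 100
       = -12.2 / 102.6 × 100 = -11.8908%

-11.89%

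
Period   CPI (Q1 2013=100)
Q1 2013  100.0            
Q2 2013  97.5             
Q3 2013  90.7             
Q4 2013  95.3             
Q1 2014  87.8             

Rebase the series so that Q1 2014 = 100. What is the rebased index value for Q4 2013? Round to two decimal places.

108.54

Rebased(Q4 2013) = 95.3 / 87.8 × 100 = 108.5421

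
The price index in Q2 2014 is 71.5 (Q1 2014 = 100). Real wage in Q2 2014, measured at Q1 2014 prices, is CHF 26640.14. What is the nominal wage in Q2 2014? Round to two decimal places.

Nominal = Real × (Index/100) = 26640.14 × (71.5/100)
        = 26640.14 × 0.715 = 19047.7001

19047.70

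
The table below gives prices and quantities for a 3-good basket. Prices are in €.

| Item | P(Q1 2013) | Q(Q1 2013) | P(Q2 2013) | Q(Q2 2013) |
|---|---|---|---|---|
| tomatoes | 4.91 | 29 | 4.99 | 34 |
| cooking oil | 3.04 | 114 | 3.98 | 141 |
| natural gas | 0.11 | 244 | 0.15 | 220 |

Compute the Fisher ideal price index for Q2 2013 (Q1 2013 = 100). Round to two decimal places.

123.18

Laspeyres component (base-period weights):
ΣP(Q2 2013)Q(Q1 2013) = 4.99×29 + 3.98×114 + 0.15×244 = 144.71 + 453.72 + 36.6 = 635.03
ΣP(Q1 2013)Q(Q1 2013) = 4.91×29 + 3.04×114 + 0.11×244 = 142.39 + 346.56 + 26.84 = 515.79
L = 635.03 / 515.79 × 100 = 123.1179
Paasche component (current-period weights):
ΣP(Q2 2013)Q(Q2 2013) = 4.99×34 + 3.98×141 + 0.15×220 = 169.66 + 561.18 + 33 = 763.84
ΣP(Q1 2013)Q(Q2 2013) = 4.91×34 + 3.04×141 + 0.11×220 = 166.94 + 428.64 + 24.2 = 619.78
P = 763.84 / 619.78 × 100 = 123.2437
Fisher = √(L × P) = √(123.1179 × 123.2437) = 123.1808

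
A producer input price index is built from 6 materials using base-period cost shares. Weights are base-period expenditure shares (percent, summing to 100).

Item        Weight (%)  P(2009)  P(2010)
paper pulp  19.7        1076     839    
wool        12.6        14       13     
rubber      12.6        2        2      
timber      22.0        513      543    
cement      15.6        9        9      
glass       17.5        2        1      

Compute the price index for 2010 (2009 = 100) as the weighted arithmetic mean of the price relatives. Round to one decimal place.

87.3

paper pulp: 19.7 × (839/1076) = 19.7 × 0.779740 = 15.3609
wool: 12.6 × (13/14) = 12.6 × 0.928571 = 11.7000
rubber: 12.6 × (2/2) = 12.6 × 1.000000 = 12.6000
timber: 22.0 × (543/513) = 22.0 × 1.058480 = 23.2865
cement: 15.6 × (9/9) = 15.6 × 1.000000 = 15.6000
glass: 17.5 × (1/2) = 17.5 × 0.500000 = 8.7500
Index = Σ wᵢ·(p₁ᵢ/p₀ᵢ) = 15.3609 + 11.7000 + 12.6000 + 23.2865 + 15.6000 + 8.7500 = 87.2974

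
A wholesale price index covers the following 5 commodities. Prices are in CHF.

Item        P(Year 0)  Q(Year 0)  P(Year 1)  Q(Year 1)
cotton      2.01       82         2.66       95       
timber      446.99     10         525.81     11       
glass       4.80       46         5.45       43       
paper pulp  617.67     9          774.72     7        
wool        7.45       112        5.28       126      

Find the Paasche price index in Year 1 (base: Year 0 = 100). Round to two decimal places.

116.85

Paasche price index uses current-period quantities as weights.
ΣP(Year 1)·Q(Year 1) = 2.66×95 + 525.81×11 + 5.45×43 + 774.72×7 + 5.28×126 = 252.7 + 5783.91 + 234.35 + 5423.04 + 665.28 = 12359.28
ΣP(Year 0)·Q(Year 1) = 2.01×95 + 446.99×11 + 4.80×43 + 617.67×7 + 7.45×126 = 190.95 + 4916.89 + 206.4 + 4323.69 + 938.7 = 10576.63
Index = 12359.28 / 10576.63 × 100 = 116.8546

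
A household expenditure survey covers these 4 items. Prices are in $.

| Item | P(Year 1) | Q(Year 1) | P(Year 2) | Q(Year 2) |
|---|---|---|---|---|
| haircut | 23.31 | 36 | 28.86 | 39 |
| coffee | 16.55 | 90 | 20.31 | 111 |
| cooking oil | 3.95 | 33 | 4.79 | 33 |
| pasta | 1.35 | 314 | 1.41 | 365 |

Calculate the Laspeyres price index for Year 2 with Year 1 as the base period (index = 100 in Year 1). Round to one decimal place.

Laspeyres price index uses base-period quantities as weights.
ΣP(Year 2)·Q(Year 1) = 28.86×36 + 20.31×90 + 4.79×33 + 1.41×314 = 1038.96 + 1827.9 + 158.07 + 442.74 = 3467.67
ΣP(Year 1)·Q(Year 1) = 23.31×36 + 16.55×90 + 3.95×33 + 1.35×314 = 839.16 + 1489.5 + 130.35 + 423.9 = 2882.91
Index = 3467.67 / 2882.91 × 100 = 120.2837

120.3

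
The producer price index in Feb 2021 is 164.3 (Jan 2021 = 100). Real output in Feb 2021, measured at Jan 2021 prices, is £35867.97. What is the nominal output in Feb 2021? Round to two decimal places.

Nominal = Real × (Index/100) = 35867.97 × (164.3/100)
        = 35867.97 × 1.643 = 58931.0747

58931.07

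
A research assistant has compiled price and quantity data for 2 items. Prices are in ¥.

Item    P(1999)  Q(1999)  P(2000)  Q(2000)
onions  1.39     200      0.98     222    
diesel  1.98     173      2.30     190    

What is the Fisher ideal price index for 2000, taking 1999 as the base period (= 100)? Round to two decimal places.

Laspeyres component (base-period weights):
ΣP(2000)Q(1999) = 0.98×200 + 2.30×173 = 196 + 397.9 = 593.9
ΣP(1999)Q(1999) = 1.39×200 + 1.98×173 = 278 + 342.54 = 620.54
L = 593.9 / 620.54 × 100 = 95.7070
Paasche component (current-period weights):
ΣP(2000)Q(2000) = 0.98×222 + 2.30×190 = 217.56 + 437 = 654.56
ΣP(1999)Q(2000) = 1.39×222 + 1.98×190 = 308.58 + 376.2 = 684.78
P = 654.56 / 684.78 × 100 = 95.5869
Fisher = √(L × P) = √(95.7070 × 95.5869) = 95.6469

95.65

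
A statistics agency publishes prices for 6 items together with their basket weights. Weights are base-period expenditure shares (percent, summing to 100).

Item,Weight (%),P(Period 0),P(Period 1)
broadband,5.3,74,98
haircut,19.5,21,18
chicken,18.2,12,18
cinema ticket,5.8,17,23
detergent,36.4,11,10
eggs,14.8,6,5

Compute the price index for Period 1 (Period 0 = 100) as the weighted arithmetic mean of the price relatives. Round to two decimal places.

104.30

broadband: 5.3 × (98/74) = 5.3 × 1.324324 = 7.0189
haircut: 19.5 × (18/21) = 19.5 × 0.857143 = 16.7143
chicken: 18.2 × (18/12) = 18.2 × 1.500000 = 27.3000
cinema ticket: 5.8 × (23/17) = 5.8 × 1.352941 = 7.8471
detergent: 36.4 × (10/11) = 36.4 × 0.909091 = 33.0909
eggs: 14.8 × (5/6) = 14.8 × 0.833333 = 12.3333
Index = Σ wᵢ·(p₁ᵢ/p₀ᵢ) = 7.0189 + 16.7143 + 27.3000 + 7.8471 + 33.0909 + 12.3333 = 104.3045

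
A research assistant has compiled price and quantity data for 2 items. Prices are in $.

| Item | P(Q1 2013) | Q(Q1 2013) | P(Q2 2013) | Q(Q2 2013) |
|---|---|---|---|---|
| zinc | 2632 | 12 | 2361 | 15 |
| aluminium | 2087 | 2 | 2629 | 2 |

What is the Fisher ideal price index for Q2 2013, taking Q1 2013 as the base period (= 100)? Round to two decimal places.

Laspeyres component (base-period weights):
ΣP(Q2 2013)Q(Q1 2013) = 2361×12 + 2629×2 = 28332 + 5258 = 33590
ΣP(Q1 2013)Q(Q1 2013) = 2632×12 + 2087×2 = 31584 + 4174 = 35758
L = 33590 / 35758 × 100 = 93.9370
Paasche component (current-period weights):
ΣP(Q2 2013)Q(Q2 2013) = 2361×15 + 2629×2 = 35415 + 5258 = 40673
ΣP(Q1 2013)Q(Q2 2013) = 2632×15 + 2087×2 = 39480 + 4174 = 43654
P = 40673 / 43654 × 100 = 93.1713
Fisher = √(L × P) = √(93.9370 × 93.1713) = 93.5534

93.55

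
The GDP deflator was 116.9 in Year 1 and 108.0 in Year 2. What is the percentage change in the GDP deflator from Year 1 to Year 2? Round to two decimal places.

-7.61%

Change = (108.0 − 116.9) / 116.9 × 100
       = -8.9 / 116.9 × 100 = -7.6133%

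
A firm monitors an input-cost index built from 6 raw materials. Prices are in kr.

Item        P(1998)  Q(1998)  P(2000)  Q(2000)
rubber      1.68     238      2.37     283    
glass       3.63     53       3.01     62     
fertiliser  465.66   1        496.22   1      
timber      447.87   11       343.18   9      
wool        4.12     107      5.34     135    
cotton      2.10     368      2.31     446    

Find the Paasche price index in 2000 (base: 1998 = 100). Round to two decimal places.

Paasche price index uses current-period quantities as weights.
ΣP(2000)·Q(2000) = 2.37×283 + 3.01×62 + 496.22×1 + 343.18×9 + 5.34×135 + 2.31×446 = 670.71 + 186.62 + 496.22 + 3088.62 + 720.9 + 1030.26 = 6193.33
ΣP(1998)·Q(2000) = 1.68×283 + 3.63×62 + 465.66×1 + 447.87×9 + 4.12×135 + 2.10×446 = 475.44 + 225.06 + 465.66 + 4030.83 + 556.2 + 936.6 = 6689.79
Index = 6193.33 / 6689.79 × 100 = 92.5788

92.58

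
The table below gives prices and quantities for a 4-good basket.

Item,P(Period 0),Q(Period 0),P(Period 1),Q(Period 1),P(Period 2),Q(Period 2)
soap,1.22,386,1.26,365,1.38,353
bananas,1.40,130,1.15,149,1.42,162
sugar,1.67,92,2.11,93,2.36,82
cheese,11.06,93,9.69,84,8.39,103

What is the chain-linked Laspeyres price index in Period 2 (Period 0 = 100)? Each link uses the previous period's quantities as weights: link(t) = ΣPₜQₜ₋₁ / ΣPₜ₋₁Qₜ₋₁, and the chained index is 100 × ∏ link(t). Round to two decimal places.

Link Period 0→Period 1:
ΣP(Period 1)Q(Period 0) = 1.26×386 + 1.15×130 + 2.11×92 + 9.69×93 = 486.36 + 149.5 + 194.12 + 901.17 = 1731.15
ΣP(Period 0)Q(Period 0) = 1.22×386 + 1.40×130 + 1.67×92 + 11.06×93 = 470.92 + 182 + 153.64 + 1028.58 = 1835.14
link = 1731.15/1835.14 = 0.943334
Link Period 1→Period 2:
ΣP(Period 2)Q(Period 1) = 1.38×365 + 1.42×149 + 2.36×93 + 8.39×84 = 503.7 + 211.58 + 219.48 + 704.76 = 1639.52
ΣP(Period 1)Q(Period 1) = 1.26×365 + 1.15×149 + 2.11×93 + 9.69×84 = 459.9 + 171.35 + 196.23 + 813.96 = 1641.44
link = 1639.52/1641.44 = 0.998830
Chained index = 100 × 0.943334 × 0.998830 = 94.2231

94.22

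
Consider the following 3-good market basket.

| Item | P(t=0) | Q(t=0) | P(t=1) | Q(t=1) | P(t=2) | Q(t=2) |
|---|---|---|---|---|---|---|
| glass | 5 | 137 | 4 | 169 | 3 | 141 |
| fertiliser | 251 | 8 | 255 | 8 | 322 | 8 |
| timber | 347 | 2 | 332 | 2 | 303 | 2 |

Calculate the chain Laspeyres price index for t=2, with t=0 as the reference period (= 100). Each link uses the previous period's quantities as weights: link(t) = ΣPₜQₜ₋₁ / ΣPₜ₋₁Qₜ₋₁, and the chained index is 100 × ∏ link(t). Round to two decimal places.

104.79

Link t=0→t=1:
ΣP(t=1)Q(t=0) = 4×137 + 255×8 + 332×2 = 548 + 2040 + 664 = 3252
ΣP(t=0)Q(t=0) = 5×137 + 251×8 + 347×2 = 685 + 2008 + 694 = 3387
link = 3252/3387 = 0.960142
Link t=1→t=2:
ΣP(t=2)Q(t=1) = 3×169 + 322×8 + 303×2 = 507 + 2576 + 606 = 3689
ΣP(t=1)Q(t=1) = 4×169 + 255×8 + 332×2 = 676 + 2040 + 664 = 3380
link = 3689/3380 = 1.091420
Chained index = 100 × 0.960142 × 1.091420 = 104.7918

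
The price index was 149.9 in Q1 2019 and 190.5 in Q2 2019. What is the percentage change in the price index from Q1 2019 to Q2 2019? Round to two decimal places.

27.08%

Change = (190.5 − 149.9) / 149.9 × 100
       = 40.6 / 149.9 × 100 = 27.0847%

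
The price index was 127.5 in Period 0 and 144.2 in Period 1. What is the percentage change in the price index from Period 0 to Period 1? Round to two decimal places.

13.10%

Change = (144.2 − 127.5) / 127.5 × 100
       = 16.7 / 127.5 × 100 = 13.0980%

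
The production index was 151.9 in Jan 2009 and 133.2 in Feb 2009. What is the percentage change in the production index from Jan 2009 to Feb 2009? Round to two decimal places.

-12.31%

Change = (133.2 − 151.9) / 151.9 × 100
       = -18.7 / 151.9 × 100 = -12.3107%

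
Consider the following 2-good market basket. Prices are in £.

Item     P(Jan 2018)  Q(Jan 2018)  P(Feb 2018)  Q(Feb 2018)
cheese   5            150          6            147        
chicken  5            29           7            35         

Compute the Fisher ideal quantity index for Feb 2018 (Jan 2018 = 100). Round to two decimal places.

Laspeyres component (base-period weights):
ΣP(Jan 2018)Q(Feb 2018) = 5×147 + 5×35 = 735 + 175 = 910
ΣP(Jan 2018)Q(Jan 2018) = 5×150 + 5×29 = 750 + 145 = 895
L = 910 / 895 × 100 = 101.6760
Paasche component (current-period weights):
ΣP(Feb 2018)Q(Feb 2018) = 6×147 + 7×35 = 882 + 245 = 1127
ΣP(Feb 2018)Q(Jan 2018) = 6×150 + 7×29 = 900 + 203 = 1103
P = 1127 / 1103 × 100 = 102.1759
Fisher = √(L × P) = √(101.6760 × 102.1759) = 101.9256

101.93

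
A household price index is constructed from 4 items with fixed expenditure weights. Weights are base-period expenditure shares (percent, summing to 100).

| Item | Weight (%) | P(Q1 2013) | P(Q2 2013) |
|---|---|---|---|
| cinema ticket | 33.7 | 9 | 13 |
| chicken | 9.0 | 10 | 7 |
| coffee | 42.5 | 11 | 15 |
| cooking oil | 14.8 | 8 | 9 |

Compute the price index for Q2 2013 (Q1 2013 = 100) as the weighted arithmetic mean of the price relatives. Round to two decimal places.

129.58

cinema ticket: 33.7 × (13/9) = 33.7 × 1.444444 = 48.6778
chicken: 9.0 × (7/10) = 9.0 × 0.700000 = 6.3000
coffee: 42.5 × (15/11) = 42.5 × 1.363636 = 57.9545
cooking oil: 14.8 × (9/8) = 14.8 × 1.125000 = 16.6500
Index = Σ wᵢ·(p₁ᵢ/p₀ᵢ) = 48.6778 + 6.3000 + 57.9545 + 16.6500 = 129.5823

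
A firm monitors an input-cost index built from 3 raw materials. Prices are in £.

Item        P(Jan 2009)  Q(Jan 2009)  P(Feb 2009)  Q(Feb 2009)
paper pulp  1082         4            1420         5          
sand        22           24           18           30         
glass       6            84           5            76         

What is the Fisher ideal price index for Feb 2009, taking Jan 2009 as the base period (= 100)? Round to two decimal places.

122.38

Laspeyres component (base-period weights):
ΣP(Feb 2009)Q(Jan 2009) = 1420×4 + 18×24 + 5×84 = 5680 + 432 + 420 = 6532
ΣP(Jan 2009)Q(Jan 2009) = 1082×4 + 22×24 + 6×84 = 4328 + 528 + 504 = 5360
L = 6532 / 5360 × 100 = 121.8657
Paasche component (current-period weights):
ΣP(Feb 2009)Q(Feb 2009) = 1420×5 + 18×30 + 5×76 = 7100 + 540 + 380 = 8020
ΣP(Jan 2009)Q(Feb 2009) = 1082×5 + 22×30 + 6×76 = 5410 + 660 + 456 = 6526
P = 8020 / 6526 × 100 = 122.8930
Fisher = √(L × P) = √(121.8657 × 122.8930) = 122.3783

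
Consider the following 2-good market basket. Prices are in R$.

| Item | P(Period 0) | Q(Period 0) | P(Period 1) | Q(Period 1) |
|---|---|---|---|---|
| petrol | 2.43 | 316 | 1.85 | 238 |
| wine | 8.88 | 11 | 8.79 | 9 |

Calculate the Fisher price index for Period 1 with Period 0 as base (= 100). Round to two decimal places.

Laspeyres component (base-period weights):
ΣP(Period 1)Q(Period 0) = 1.85×316 + 8.79×11 = 584.6 + 96.69 = 681.29
ΣP(Period 0)Q(Period 0) = 2.43×316 + 8.88×11 = 767.88 + 97.68 = 865.56
L = 681.29 / 865.56 × 100 = 78.7109
Paasche component (current-period weights):
ΣP(Period 1)Q(Period 1) = 1.85×238 + 8.79×9 = 440.3 + 79.11 = 519.41
ΣP(Period 0)Q(Period 1) = 2.43×238 + 8.88×9 = 578.34 + 79.92 = 658.26
P = 519.41 / 658.26 × 100 = 78.9065
Fisher = √(L × P) = √(78.7109 × 78.9065) = 78.8086

78.81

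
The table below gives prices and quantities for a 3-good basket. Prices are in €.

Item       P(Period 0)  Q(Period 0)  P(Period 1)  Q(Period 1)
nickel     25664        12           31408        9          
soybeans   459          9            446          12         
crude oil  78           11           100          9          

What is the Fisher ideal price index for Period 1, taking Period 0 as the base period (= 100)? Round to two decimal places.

121.94

Laspeyres component (base-period weights):
ΣP(Period 1)Q(Period 0) = 31408×12 + 446×9 + 100×11 = 376896 + 4014 + 1100 = 382010
ΣP(Period 0)Q(Period 0) = 25664×12 + 459×9 + 78×11 = 307968 + 4131 + 858 = 312957
L = 382010 / 312957 × 100 = 122.0647
Paasche component (current-period weights):
ΣP(Period 1)Q(Period 1) = 31408×9 + 446×12 + 100×9 = 282672 + 5352 + 900 = 288924
ΣP(Period 0)Q(Period 1) = 25664×9 + 459×12 + 78×9 = 230976 + 5508 + 702 = 237186
P = 288924 / 237186 × 100 = 121.8133
Fisher = √(L × P) = √(122.0647 × 121.8133) = 121.9389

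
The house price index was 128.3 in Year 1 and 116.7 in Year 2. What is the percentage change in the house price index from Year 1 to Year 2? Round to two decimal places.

-9.04%

Change = (116.7 − 128.3) / 128.3 × 100
       = -11.6 / 128.3 × 100 = -9.0413%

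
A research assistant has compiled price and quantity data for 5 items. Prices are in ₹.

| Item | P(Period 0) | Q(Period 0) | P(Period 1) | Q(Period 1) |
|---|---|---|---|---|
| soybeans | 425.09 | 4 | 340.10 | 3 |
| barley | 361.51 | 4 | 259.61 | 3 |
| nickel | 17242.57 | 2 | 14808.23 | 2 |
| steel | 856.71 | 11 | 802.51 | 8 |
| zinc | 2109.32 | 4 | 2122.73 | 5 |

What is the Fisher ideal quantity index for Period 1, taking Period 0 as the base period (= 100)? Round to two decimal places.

Laspeyres component (base-period weights):
ΣP(Period 0)Q(Period 1) = 425.09×3 + 361.51×3 + 17242.57×2 + 856.71×8 + 2109.32×5 = 1275.27 + 1084.53 + 34485.14 + 6853.68 + 10546.6 = 54245.22
ΣP(Period 0)Q(Period 0) = 425.09×4 + 361.51×4 + 17242.57×2 + 856.71×11 + 2109.32×4 = 1700.36 + 1446.04 + 34485.14 + 9423.81 + 8437.28 = 55492.63
L = 54245.22 / 55492.63 × 100 = 97.7521
Paasche component (current-period weights):
ΣP(Period 1)Q(Period 1) = 340.10×3 + 259.61×3 + 14808.23×2 + 802.51×8 + 2122.73×5 = 1020.3 + 778.83 + 29616.46 + 6420.08 + 10613.65 = 48449.32
ΣP(Period 1)Q(Period 0) = 340.10×4 + 259.61×4 + 14808.23×2 + 802.51×11 + 2122.73×4 = 1360.4 + 1038.44 + 29616.46 + 8827.61 + 8490.92 = 49333.83
P = 48449.32 / 49333.83 × 100 = 98.2071
Fisher = √(L × P) = √(97.7521 × 98.2071) = 97.9793

97.98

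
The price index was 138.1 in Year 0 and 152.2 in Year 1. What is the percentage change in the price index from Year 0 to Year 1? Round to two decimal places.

10.21%

Change = (152.2 − 138.1) / 138.1 × 100
       = 14.1 / 138.1 × 100 = 10.2100%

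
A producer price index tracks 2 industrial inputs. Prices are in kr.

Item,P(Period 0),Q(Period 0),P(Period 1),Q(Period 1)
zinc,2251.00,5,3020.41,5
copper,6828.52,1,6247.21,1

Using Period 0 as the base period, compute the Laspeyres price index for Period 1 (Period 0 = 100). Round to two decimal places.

118.06

Laspeyres price index uses base-period quantities as weights.
ΣP(Period 1)·Q(Period 0) = 3020.41×5 + 6247.21×1 = 15102.05 + 6247.21 = 21349.26
ΣP(Period 0)·Q(Period 0) = 2251.00×5 + 6828.52×1 = 11255 + 6828.52 = 18083.52
Index = 21349.26 / 18083.52 × 100 = 118.0592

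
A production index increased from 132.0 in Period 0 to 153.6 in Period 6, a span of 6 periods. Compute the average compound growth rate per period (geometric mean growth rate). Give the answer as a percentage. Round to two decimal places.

Growth factor = (153.6/132.0)^(1/6) = (1.163636)^(1/6) = 1.025580
Growth rate = 1.025580 − 1 = 0.025580 = 2.5580%

2.56%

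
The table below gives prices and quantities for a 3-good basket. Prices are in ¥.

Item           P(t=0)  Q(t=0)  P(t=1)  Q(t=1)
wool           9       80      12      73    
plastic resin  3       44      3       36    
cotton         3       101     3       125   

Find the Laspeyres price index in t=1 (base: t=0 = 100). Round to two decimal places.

120.78

Laspeyres price index uses base-period quantities as weights.
ΣP(t=1)·Q(t=0) = 12×80 + 3×44 + 3×101 = 960 + 132 + 303 = 1395
ΣP(t=0)·Q(t=0) = 9×80 + 3×44 + 3×101 = 720 + 132 + 303 = 1155
Index = 1395 / 1155 × 100 = 120.7792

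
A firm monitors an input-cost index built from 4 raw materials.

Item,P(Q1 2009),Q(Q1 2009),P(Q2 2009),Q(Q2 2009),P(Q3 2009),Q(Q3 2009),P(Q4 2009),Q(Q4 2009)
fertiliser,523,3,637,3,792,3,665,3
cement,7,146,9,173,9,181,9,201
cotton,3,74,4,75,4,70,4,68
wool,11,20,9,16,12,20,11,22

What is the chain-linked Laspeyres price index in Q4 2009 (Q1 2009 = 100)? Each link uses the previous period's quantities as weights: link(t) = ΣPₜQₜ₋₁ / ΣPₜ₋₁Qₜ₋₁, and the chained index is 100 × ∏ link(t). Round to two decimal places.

125.79

Link Q1 2009→Q2 2009:
ΣP(Q2 2009)Q(Q1 2009) = 637×3 + 9×146 + 4×74 + 9×20 = 1911 + 1314 + 296 + 180 = 3701
ΣP(Q1 2009)Q(Q1 2009) = 523×3 + 7×146 + 3×74 + 11×20 = 1569 + 1022 + 222 + 220 = 3033
link = 3701/3033 = 1.220244
Link Q2 2009→Q3 2009:
ΣP(Q3 2009)Q(Q2 2009) = 792×3 + 9×173 + 4×75 + 12×16 = 2376 + 1557 + 300 + 192 = 4425
ΣP(Q2 2009)Q(Q2 2009) = 637×3 + 9×173 + 4×75 + 9×16 = 1911 + 1557 + 300 + 144 = 3912
link = 4425/3912 = 1.131135
Link Q3 2009→Q4 2009:
ΣP(Q4 2009)Q(Q3 2009) = 665×3 + 9×181 + 4×70 + 11×20 = 1995 + 1629 + 280 + 220 = 4124
ΣP(Q3 2009)Q(Q3 2009) = 792×3 + 9×181 + 4×70 + 12×20 = 2376 + 1629 + 280 + 240 = 4525
link = 4124/4525 = 0.911381
Chained index = 100 × 1.220244 × 1.131135 × 0.911381 = 125.7944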